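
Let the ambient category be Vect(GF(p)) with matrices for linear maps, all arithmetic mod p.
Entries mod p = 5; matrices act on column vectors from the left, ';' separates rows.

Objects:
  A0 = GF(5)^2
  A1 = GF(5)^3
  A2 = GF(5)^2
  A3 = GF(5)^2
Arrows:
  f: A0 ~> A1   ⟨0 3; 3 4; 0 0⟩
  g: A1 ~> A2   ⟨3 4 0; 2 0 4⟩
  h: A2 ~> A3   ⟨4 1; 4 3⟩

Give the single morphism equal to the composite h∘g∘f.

Answer: ⟨3 1; 3 3⟩

Trace:
  e0=⟨1,0⟩ f~>⟨0,3,0⟩ g~>⟨2,0⟩ h~>⟨3,3⟩
  e1=⟨0,1⟩ f~>⟨3,4,0⟩ g~>⟨0,1⟩ h~>⟨1,3⟩
result: ⟨3 1; 3 3⟩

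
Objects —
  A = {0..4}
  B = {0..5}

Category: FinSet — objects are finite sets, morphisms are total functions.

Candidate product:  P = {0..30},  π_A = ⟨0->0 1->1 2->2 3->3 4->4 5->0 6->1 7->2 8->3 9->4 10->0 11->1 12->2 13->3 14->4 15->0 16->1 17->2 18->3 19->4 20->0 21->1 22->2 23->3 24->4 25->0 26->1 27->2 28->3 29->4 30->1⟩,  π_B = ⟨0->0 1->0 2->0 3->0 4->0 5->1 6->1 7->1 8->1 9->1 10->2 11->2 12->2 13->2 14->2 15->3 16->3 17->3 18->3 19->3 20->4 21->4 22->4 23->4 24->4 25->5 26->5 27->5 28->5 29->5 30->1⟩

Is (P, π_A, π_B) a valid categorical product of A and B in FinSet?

|A|·|B| = 5·6 = 30;  |P| = 31
  → cardinalities differ; no bijection possible.

Answer: NOT A VALID PRODUCT — |P|=31 ≠ |A|·|B|=30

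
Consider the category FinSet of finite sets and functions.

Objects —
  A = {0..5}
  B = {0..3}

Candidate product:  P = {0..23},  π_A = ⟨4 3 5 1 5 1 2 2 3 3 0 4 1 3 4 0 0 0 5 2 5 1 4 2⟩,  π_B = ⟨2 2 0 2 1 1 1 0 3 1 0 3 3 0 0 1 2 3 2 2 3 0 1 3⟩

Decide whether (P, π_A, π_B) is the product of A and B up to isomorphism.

Answer: VALID PRODUCT

Trace:
|A|·|B| = 6·4 = 24;  |P| = 24
Check the pairing map k ↦ (π_A(k), π_B(k)):
  0 ↦ (4,2)
  1 ↦ (3,2)
  2 ↦ (5,0)
  3 ↦ (1,2)
  4 ↦ (5,1)
  5 ↦ (1,1)
  6 ↦ (2,1)
  7 ↦ (2,0)
  8 ↦ (3,3)
  9 ↦ (3,1)
  10 ↦ (0,0)
  11 ↦ (4,3)
  12 ↦ (1,3)
  13 ↦ (3,0)
  14 ↦ (4,0)
  15 ↦ (0,1)
  16 ↦ (0,2)
  17 ↦ (0,3)
  18 ↦ (5,2)
  19 ↦ (2,2)
  20 ↦ (5,3)
  21 ↦ (1,0)
  22 ↦ (4,1)
  23 ↦ (2,3)
distinct pairs in image: 24 / 24 needed
  → bijection onto A×B; projections well-typed.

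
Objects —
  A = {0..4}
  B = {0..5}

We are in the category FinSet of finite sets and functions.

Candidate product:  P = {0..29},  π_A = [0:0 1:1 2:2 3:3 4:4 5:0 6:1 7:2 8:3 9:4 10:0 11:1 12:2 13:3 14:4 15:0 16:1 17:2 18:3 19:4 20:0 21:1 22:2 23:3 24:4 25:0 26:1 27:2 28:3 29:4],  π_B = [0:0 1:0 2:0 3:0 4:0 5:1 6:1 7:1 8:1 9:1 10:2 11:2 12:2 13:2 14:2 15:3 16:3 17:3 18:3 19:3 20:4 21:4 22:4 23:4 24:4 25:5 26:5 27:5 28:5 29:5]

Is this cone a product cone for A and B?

Answer: VALID PRODUCT

Derivation:
|A|·|B| = 5·6 = 30;  |P| = 30
Check the pairing map k ↦ (π_A(k), π_B(k)):
  0 : (0,0)
  1 : (1,0)
  2 : (2,0)
  3 : (3,0)
  4 : (4,0)
  5 : (0,1)
  6 : (1,1)
  7 : (2,1)
  8 : (3,1)
  9 : (4,1)
  10 : (0,2)
  11 : (1,2)
  12 : (2,2)
  13 : (3,2)
  14 : (4,2)
  15 : (0,3)
  16 : (1,3)
  17 : (2,3)
  18 : (3,3)
  19 : (4,3)
  20 : (0,4)
  21 : (1,4)
  22 : (2,4)
  23 : (3,4)
  24 : (4,4)
  25 : (0,5)
  26 : (1,5)
  27 : (2,5)
  28 : (3,5)
  29 : (4,5)
distinct pairs in image: 30 / 30 needed
  → bijection onto A×B; projections well-typed.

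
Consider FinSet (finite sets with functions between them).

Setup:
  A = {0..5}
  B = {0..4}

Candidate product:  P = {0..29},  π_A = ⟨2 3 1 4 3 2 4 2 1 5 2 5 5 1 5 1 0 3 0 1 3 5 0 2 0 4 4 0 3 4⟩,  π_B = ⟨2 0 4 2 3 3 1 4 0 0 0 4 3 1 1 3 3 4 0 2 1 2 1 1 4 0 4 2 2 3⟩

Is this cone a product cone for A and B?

|A|·|B| = 6·5 = 30;  |P| = 30
Check the pairing map k ↦ (π_A(k), π_B(k)):
  0 : (2,2)
  1 : (3,0)
  2 : (1,4)
  3 : (4,2)
  4 : (3,3)
  5 : (2,3)
  6 : (4,1)
  7 : (2,4)
  8 : (1,0)
  9 : (5,0)
  10 : (2,0)
  11 : (5,4)
  12 : (5,3)
  13 : (1,1)
  14 : (5,1)
  15 : (1,3)
  16 : (0,3)
  17 : (3,4)
  18 : (0,0)
  19 : (1,2)
  20 : (3,1)
  21 : (5,2)
  22 : (0,1)
  23 : (2,1)
  24 : (0,4)
  25 : (4,0)
  26 : (4,4)
  27 : (0,2)
  28 : (3,2)
  29 : (4,3)
distinct pairs in image: 30 / 30 needed
  → bijection onto A×B; projections well-typed.

Answer: VALID PRODUCT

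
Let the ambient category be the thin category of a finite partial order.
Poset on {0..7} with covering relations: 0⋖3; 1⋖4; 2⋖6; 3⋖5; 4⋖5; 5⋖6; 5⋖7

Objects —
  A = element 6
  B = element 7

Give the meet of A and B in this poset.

Answer: A∧B = 5

Trace:
Lower bounds of A=6 and B=7: {0,1,3,4,5}
  0 <= 5
  1 <= 5
  3 <= 5
  4 <= 5
  5 <= 5
glb = 5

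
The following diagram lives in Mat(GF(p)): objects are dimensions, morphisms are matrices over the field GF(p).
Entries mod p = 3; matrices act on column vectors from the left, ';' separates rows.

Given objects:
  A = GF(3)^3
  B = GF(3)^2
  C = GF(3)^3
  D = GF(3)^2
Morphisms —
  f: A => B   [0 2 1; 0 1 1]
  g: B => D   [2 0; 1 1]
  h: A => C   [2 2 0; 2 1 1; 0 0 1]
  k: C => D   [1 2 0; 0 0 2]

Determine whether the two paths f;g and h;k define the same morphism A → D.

Path 1 = f;g:
  e0=[1,0,0] f=>[0,0] g=>[0,0]
  e1=[0,1,0] f=>[2,1] g=>[1,0]
  e2=[0,0,1] f=>[1,1] g=>[2,2]
  composite₁ = [0 1 2; 0 0 2]
Path 2 = h;k:
  e0=[1,0,0] h=>[2,2,0] k=>[0,0]
  e1=[0,1,0] h=>[2,1,0] k=>[1,0]
  e2=[0,0,1] h=>[0,1,1] k=>[2,2]
  composite₂ = [0 1 2; 0 0 2]
Equal? YES — commutes

Answer: COMMUTES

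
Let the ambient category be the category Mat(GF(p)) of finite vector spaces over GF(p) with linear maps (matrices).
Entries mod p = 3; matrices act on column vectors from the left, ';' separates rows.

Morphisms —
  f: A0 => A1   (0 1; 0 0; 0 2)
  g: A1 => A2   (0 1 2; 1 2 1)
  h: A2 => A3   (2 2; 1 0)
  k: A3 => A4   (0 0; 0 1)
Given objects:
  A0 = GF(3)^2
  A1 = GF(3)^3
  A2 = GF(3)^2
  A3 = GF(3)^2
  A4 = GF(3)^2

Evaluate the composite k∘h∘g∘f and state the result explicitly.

  e0=⟨1,0⟩ f=>⟨0,0,0⟩ g=>⟨0,0⟩ h=>⟨0,0⟩ k=>⟨0,0⟩
  e1=⟨0,1⟩ f=>⟨1,0,2⟩ g=>⟨1,0⟩ h=>⟨2,1⟩ k=>⟨0,1⟩
result: (0 0; 0 1)

Answer: (0 0; 0 1)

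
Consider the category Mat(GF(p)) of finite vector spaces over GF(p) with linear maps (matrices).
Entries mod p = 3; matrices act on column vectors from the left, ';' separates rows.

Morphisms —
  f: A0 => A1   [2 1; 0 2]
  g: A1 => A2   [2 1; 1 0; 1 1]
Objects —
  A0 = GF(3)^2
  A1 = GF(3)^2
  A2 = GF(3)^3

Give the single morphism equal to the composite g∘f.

Answer: [1 1; 2 1; 2 0]

Work:
  e0=[1,0] f=>[2,0] g=>[1,2,2]
  e1=[0,1] f=>[1,2] g=>[1,1,0]
result: [1 1; 2 1; 2 0]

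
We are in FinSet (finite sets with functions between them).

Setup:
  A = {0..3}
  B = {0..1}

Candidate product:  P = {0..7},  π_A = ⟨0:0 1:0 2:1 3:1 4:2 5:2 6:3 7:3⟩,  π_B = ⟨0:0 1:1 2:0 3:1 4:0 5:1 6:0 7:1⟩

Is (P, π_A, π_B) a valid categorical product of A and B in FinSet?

|A|·|B| = 4·2 = 8;  |P| = 8
Check the pairing map k ↦ (π_A(k), π_B(k)):
  0 : (0,0)
  1 : (0,1)
  2 : (1,0)
  3 : (1,1)
  4 : (2,0)
  5 : (2,1)
  6 : (3,0)
  7 : (3,1)
distinct pairs in image: 8 / 8 needed
  → bijection onto A×B; projections well-typed.

Answer: VALID PRODUCT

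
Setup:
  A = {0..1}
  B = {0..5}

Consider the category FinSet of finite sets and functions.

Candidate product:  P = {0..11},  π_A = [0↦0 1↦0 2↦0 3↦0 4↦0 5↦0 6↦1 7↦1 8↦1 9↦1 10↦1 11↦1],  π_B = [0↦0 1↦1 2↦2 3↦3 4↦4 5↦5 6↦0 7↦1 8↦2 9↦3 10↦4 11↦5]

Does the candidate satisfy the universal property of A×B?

|A|·|B| = 2·6 = 12;  |P| = 12
Check the pairing map k ↦ (π_A(k), π_B(k)):
  0 ↦ (0,0)
  1 ↦ (0,1)
  2 ↦ (0,2)
  3 ↦ (0,3)
  4 ↦ (0,4)
  5 ↦ (0,5)
  6 ↦ (1,0)
  7 ↦ (1,1)
  8 ↦ (1,2)
  9 ↦ (1,3)
  10 ↦ (1,4)
  11 ↦ (1,5)
distinct pairs in image: 12 / 12 needed
  → bijection onto A×B; projections well-typed.

Answer: VALID PRODUCT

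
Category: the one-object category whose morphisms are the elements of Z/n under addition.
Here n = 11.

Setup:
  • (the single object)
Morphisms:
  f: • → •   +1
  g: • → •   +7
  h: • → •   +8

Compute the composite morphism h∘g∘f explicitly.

  0 +1≡1 +7≡8 +8≡5  (mod 11)
⟦path⟧: +5

Answer: +5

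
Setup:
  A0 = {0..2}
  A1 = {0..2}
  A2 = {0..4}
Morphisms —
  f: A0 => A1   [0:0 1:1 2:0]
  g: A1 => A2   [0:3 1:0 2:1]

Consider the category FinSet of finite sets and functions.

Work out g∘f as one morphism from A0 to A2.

Answer: [0:3 1:0 2:3]

Trace:
  0 f=>0 g=>3
  1 f=>1 g=>0
  2 f=>0 g=>3
composite: [0:3 1:0 2:3]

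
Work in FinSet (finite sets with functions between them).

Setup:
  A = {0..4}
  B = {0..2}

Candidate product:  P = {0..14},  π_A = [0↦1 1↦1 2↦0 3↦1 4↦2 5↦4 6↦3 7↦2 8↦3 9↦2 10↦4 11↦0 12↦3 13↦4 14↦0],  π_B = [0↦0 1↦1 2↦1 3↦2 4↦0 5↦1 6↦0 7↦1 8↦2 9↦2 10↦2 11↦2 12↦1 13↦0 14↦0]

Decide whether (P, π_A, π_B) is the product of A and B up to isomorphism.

Answer: VALID PRODUCT

Trace:
|A|·|B| = 5·3 = 15;  |P| = 15
Check the pairing map k ↦ (π_A(k), π_B(k)):
  0 ↦ (1,0)
  1 ↦ (1,1)
  2 ↦ (0,1)
  3 ↦ (1,2)
  4 ↦ (2,0)
  5 ↦ (4,1)
  6 ↦ (3,0)
  7 ↦ (2,1)
  8 ↦ (3,2)
  9 ↦ (2,2)
  10 ↦ (4,2)
  11 ↦ (0,2)
  12 ↦ (3,1)
  13 ↦ (4,0)
  14 ↦ (0,0)
distinct pairs in image: 15 / 15 needed
  → bijection onto A×B; projections well-typed.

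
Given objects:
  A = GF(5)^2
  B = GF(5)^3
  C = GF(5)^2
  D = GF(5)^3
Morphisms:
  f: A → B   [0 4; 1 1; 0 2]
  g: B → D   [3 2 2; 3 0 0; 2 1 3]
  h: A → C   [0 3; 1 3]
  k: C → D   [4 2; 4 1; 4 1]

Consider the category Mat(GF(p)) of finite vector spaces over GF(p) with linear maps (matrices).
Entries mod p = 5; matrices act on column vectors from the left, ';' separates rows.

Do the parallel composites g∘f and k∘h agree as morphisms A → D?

Answer: DOES NOT COMMUTE

Trace:
Along f;g (path 1):
  e0=[1,0] f→[0,1,0] g→[2,0,1]
  e1=[0,1] f→[4,1,2] g→[3,2,0]
  ⟦path⟧₁ = [2 3; 0 2; 1 0]
Along h;k (path 2):
  e0=[1,0] h→[0,1] k→[2,1,1]
  e1=[0,1] h→[3,3] k→[3,0,0]
  ⟦path⟧₂ = [2 3; 1 0; 1 0]
Equal? NO — does not commute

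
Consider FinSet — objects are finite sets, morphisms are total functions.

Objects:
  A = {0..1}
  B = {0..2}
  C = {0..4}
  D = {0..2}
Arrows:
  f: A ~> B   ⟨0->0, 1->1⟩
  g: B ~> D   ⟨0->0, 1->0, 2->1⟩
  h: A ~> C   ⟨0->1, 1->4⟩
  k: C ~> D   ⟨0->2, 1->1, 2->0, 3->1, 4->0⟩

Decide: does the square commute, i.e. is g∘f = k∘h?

Answer: DOES NOT COMMUTE

Work:
Along f;g (path 1):
  0 f~>0 g~>0
  1 f~>1 g~>0
  composite₁ = ⟨0->0, 1->0⟩
Along h;k (path 2):
  0 h~>1 k~>1
  1 h~>4 k~>0
  composite₂ = ⟨0->1, 1->0⟩
Equal? differ; not commutative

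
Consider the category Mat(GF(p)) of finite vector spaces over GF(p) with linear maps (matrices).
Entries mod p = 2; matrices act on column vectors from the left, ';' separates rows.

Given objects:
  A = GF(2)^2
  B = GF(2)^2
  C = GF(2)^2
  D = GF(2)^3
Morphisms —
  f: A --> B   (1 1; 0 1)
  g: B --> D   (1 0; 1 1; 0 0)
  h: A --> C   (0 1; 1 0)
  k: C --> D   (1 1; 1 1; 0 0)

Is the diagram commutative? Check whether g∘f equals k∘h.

Along f;g (path 1):
  e0=⟨1,0⟩ f-->⟨1,0⟩ g-->⟨1,1,0⟩
  e1=⟨0,1⟩ f-->⟨1,1⟩ g-->⟨1,0,0⟩
  composite₁ = (1 1; 1 0; 0 0)
Along h;k (path 2):
  e0=⟨1,0⟩ h-->⟨0,1⟩ k-->⟨1,1,0⟩
  e1=⟨0,1⟩ h-->⟨1,0⟩ k-->⟨1,1,0⟩
  composite₂ = (1 1; 1 1; 0 0)
Equal? differ; not commutative

Answer: DOES NOT COMMUTE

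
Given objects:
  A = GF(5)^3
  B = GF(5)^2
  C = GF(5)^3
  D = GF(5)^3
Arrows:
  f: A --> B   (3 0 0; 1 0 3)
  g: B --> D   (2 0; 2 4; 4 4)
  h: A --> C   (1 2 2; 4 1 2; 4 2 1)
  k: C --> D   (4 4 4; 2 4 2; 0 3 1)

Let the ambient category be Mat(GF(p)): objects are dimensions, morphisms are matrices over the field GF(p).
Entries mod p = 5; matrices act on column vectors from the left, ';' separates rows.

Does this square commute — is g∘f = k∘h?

Path 1 = f;g:
  e0=⟨1,0,0⟩ f-->⟨3,1⟩ g-->⟨1,0,1⟩
  e1=⟨0,1,0⟩ f-->⟨0,0⟩ g-->⟨0,0,0⟩
  e2=⟨0,0,1⟩ f-->⟨0,3⟩ g-->⟨0,2,2⟩
  result₁ = (1 0 0; 0 0 2; 1 0 2)
Path 2 = h;k:
  e0=⟨1,0,0⟩ h-->⟨1,4,4⟩ k-->⟨1,1,1⟩
  e1=⟨0,1,0⟩ h-->⟨2,1,2⟩ k-->⟨0,2,0⟩
  e2=⟨0,0,1⟩ h-->⟨2,2,1⟩ k-->⟨0,4,2⟩
  result₂ = (1 0 0; 1 2 4; 1 0 2)
Equal? distinct morphisms ✗

Answer: DOES NOT COMMUTE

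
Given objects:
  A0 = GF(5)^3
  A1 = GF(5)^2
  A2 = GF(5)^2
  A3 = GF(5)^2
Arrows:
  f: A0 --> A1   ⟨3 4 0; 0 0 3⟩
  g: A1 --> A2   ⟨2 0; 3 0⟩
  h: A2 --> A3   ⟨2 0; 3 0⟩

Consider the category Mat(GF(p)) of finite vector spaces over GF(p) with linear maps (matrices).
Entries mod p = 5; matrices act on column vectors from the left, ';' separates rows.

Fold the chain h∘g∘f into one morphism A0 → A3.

  e0=[1,0,0] f-->[3,0] g-->[1,4] h-->[2,3]
  e1=[0,1,0] f-->[4,0] g-->[3,2] h-->[1,4]
  e2=[0,0,1] f-->[0,3] g-->[0,0] h-->[0,0]
result: ⟨2 1 0; 3 4 0⟩

Answer: ⟨2 1 0; 3 4 0⟩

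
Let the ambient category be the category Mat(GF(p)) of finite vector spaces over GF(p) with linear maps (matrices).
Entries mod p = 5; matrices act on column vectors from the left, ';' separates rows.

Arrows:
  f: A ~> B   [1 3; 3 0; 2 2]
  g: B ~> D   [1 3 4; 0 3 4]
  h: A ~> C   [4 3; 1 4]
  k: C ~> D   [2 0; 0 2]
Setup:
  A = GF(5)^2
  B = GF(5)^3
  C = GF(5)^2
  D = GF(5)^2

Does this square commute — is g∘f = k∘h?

1) trace f;g:
  e0=⟨1,0⟩ f~>⟨1,3,2⟩ g~>⟨3,2⟩
  e1=⟨0,1⟩ f~>⟨3,0,2⟩ g~>⟨1,3⟩
  composite₁ = [3 1; 2 3]
2) trace h;k:
  e0=⟨1,0⟩ h~>⟨4,1⟩ k~>⟨3,2⟩
  e1=⟨0,1⟩ h~>⟨3,4⟩ k~>⟨1,3⟩
  composite₂ = [3 1; 2 3]
Equal? YES — commutes

Answer: COMMUTES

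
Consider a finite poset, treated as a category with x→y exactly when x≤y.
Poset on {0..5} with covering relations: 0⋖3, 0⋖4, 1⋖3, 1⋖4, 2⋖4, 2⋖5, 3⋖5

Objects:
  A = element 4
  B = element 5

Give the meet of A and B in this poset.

Answer: NO MEET EXISTS

Trace:
{x : x<=A ∧ x<=B} = {0,1,2}  (A=4, B=5)
  maximal lower bounds 0 and 1 are incomparable: neither 0<=1 nor 1<=0
→ no greatest lower bound exists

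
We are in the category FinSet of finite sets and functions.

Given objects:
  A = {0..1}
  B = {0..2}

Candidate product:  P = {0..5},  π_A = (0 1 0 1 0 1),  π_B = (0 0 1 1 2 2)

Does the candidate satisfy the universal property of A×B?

|A|·|B| = 2·3 = 6;  |P| = 6
Check the pairing map k ↦ (π_A(k), π_B(k)):
  0 : (0,0)
  1 : (1,0)
  2 : (0,1)
  3 : (1,1)
  4 : (0,2)
  5 : (1,2)
distinct pairs in image: 6 / 6 needed
  → bijection onto A×B; projections well-typed.

Answer: VALID PRODUCT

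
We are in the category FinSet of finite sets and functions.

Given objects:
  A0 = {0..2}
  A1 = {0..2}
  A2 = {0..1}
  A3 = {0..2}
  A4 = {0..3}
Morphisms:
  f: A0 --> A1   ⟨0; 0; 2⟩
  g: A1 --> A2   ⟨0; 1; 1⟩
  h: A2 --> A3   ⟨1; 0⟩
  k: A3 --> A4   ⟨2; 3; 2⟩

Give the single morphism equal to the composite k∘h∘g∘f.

Answer: ⟨3; 3; 2⟩

Work:
  0 f-->0 g-->0 h-->1 k-->3
  1 f-->0 g-->0 h-->1 k-->3
  2 f-->2 g-->1 h-->0 k-->2
result: ⟨3; 3; 2⟩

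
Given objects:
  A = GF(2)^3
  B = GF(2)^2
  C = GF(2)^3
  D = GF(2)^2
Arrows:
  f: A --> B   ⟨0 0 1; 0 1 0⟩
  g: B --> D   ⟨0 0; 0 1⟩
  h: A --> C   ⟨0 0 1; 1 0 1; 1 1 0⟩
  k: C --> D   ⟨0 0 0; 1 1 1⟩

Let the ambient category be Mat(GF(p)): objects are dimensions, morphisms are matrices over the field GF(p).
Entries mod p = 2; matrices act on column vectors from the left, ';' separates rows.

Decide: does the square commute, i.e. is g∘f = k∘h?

Answer: COMMUTES

Work:
1) trace f;g:
  e0=[1,0,0] f-->[0,0] g-->[0,0]
  e1=[0,1,0] f-->[0,1] g-->[0,1]
  e2=[0,0,1] f-->[1,0] g-->[0,0]
  composite₁ = ⟨0 0 0; 0 1 0⟩
2) trace h;k:
  e0=[1,0,0] h-->[0,1,1] k-->[0,0]
  e1=[0,1,0] h-->[0,0,1] k-->[0,1]
  e2=[0,0,1] h-->[1,1,0] k-->[0,0]
  composite₂ = ⟨0 0 0; 0 1 0⟩
Equal? same morphism ✓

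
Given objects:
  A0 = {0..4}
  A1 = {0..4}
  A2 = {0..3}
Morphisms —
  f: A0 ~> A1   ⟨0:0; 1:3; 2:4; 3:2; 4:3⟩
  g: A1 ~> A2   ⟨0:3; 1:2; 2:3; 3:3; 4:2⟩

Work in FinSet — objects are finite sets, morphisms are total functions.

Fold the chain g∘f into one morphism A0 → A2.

Answer: ⟨0:3; 1:3; 2:2; 3:3; 4:3⟩

Derivation:
  0 f~>0 g~>3
  1 f~>3 g~>3
  2 f~>4 g~>2
  3 f~>2 g~>3
  4 f~>3 g~>3
result: ⟨0:3; 1:3; 2:2; 3:3; 4:3⟩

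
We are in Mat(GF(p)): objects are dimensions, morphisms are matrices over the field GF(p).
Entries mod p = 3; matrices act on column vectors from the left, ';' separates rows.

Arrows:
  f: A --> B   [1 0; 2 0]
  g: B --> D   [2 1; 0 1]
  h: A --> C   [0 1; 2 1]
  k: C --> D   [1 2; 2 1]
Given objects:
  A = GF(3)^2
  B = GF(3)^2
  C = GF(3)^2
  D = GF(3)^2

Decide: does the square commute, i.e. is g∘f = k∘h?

Path 1 = f;g:
  e0=(1,0) f-->(1,2) g-->(1,2)
  e1=(0,1) f-->(0,0) g-->(0,0)
  ⟦path⟧₁ = [1 0; 2 0]
Path 2 = h;k:
  e0=(1,0) h-->(0,2) k-->(1,2)
  e1=(0,1) h-->(1,1) k-->(0,0)
  ⟦path⟧₂ = [1 0; 2 0]
Equal? equal; square commutes

Answer: COMMUTES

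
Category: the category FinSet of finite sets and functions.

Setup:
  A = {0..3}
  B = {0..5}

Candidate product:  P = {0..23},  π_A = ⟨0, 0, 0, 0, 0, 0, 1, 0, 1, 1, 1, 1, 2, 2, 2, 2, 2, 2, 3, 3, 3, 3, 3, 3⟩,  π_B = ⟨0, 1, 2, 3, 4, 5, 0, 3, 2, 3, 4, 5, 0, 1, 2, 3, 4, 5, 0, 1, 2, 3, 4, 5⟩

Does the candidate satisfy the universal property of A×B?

Answer: NOT A VALID PRODUCT — duplicate pair at indices 3,7

Trace:
|A|·|B| = 4·6 = 24;  |P| = 24
Check the pairing map k ↦ (π_A(k), π_B(k)):
  0 -> (0,0)
  1 -> (0,1)
  2 -> (0,2)
  3 -> (0,3)
  4 -> (0,4)
  5 -> (0,5)
  6 -> (1,0)
  7 -> (0,3)  ✗ repeats pair of k=3
  8 -> (1,2)
  9 -> (1,3)
  10 -> (1,4)
  11 -> (1,5)
  12 -> (2,0)
  13 -> (2,1)
  14 -> (2,2)
  15 -> (2,3)
  16 -> (2,4)
  17 -> (2,5)
  18 -> (3,0)
  19 -> (3,1)
  20 -> (3,2)
  21 -> (3,3)
  22 -> (3,4)
  23 -> (3,5)
distinct pairs in image: 23 / 24 needed
  → (0,3) hit at k=3 and k=7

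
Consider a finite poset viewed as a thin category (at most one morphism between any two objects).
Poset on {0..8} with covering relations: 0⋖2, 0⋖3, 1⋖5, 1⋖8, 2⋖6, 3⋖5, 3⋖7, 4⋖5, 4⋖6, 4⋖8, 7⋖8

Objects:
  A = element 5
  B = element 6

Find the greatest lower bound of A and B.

Common predecessors of 5,6: {0,4}
  maximal lower bounds 0 and 4 are incomparable: neither 0≤4 nor 4≤0
→ no greatest lower bound exists

Answer: NO MEET EXISTS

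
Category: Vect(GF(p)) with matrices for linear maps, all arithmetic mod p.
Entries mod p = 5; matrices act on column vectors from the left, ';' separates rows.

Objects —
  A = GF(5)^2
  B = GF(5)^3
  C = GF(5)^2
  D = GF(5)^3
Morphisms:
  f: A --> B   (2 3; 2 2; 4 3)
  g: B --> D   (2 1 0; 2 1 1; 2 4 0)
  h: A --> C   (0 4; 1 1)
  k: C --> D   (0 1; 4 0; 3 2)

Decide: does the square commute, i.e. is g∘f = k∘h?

Along f;g (path 1):
  e0=⟨1,0⟩ f-->⟨2,2,4⟩ g-->⟨1,0,2⟩
  e1=⟨0,1⟩ f-->⟨3,2,3⟩ g-->⟨3,1,4⟩
  ⟦path⟧₁ = (1 3; 0 1; 2 4)
Along h;k (path 2):
  e0=⟨1,0⟩ h-->⟨0,1⟩ k-->⟨1,0,2⟩
  e1=⟨0,1⟩ h-->⟨4,1⟩ k-->⟨1,1,4⟩
  ⟦path⟧₂ = (1 1; 0 1; 2 4)
Equal? distinct morphisms ✗

Answer: DOES NOT COMMUTE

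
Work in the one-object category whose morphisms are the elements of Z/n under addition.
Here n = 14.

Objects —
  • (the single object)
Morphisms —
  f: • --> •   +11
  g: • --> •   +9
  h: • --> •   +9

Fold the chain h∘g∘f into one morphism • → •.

  0 +11≡11 +9≡6 +9≡1  (mod 14)
composite: +1

Answer: +1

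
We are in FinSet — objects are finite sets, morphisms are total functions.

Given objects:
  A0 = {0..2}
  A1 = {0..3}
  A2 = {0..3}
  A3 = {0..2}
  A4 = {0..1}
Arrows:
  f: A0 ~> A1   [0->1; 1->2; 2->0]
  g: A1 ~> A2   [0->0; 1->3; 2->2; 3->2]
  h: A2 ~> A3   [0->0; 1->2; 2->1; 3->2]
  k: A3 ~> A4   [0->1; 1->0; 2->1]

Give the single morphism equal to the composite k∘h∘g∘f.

  0 f~>1 g~>3 h~>2 k~>1
  1 f~>2 g~>2 h~>1 k~>0
  2 f~>0 g~>0 h~>0 k~>1
⟦path⟧: [0->1; 1->0; 2->1]

Answer: [0->1; 1->0; 2->1]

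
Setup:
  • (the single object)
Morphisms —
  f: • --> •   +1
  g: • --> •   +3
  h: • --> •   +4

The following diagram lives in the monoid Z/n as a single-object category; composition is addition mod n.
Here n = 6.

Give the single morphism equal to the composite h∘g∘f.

  0 +1≡1 +3≡4 +4≡2  (mod 6)
composite: +2

Answer: +2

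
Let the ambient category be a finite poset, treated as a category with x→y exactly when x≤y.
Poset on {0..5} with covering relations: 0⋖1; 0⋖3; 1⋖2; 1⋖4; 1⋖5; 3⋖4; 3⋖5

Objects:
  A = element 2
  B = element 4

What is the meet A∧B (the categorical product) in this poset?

Answer: A∧B = 1

Derivation:
Lower bounds of A=2 and B=4: {0,1}
  0 <= 1
  1 <= 1
glb = 1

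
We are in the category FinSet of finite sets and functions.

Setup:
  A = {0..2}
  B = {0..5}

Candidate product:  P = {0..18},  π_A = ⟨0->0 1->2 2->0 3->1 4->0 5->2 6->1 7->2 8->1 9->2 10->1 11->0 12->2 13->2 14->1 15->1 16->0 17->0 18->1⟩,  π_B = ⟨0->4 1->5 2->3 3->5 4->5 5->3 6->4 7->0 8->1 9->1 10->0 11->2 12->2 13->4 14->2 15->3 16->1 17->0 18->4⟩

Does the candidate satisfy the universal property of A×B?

Answer: NOT A VALID PRODUCT — |P|=19 ≠ |A|·|B|=18

Trace:
|A|·|B| = 3·6 = 18;  |P| = 19
  → cardinalities differ; no bijection possible.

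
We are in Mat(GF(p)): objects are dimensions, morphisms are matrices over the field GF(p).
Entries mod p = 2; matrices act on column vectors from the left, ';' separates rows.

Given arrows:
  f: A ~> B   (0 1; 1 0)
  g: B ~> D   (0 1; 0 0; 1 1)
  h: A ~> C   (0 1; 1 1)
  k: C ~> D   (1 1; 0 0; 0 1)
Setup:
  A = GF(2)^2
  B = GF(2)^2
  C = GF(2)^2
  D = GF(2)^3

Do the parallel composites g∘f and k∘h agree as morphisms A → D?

Path 1 = f;g:
  e0=⟨1,0⟩ f~>⟨0,1⟩ g~>⟨1,0,1⟩
  e1=⟨0,1⟩ f~>⟨1,0⟩ g~>⟨0,0,1⟩
  ⟦path⟧₁ = (1 0; 0 0; 1 1)
Path 2 = h;k:
  e0=⟨1,0⟩ h~>⟨0,1⟩ k~>⟨1,0,1⟩
  e1=⟨0,1⟩ h~>⟨1,1⟩ k~>⟨0,0,1⟩
  ⟦path⟧₂ = (1 0; 0 0; 1 1)
Equal? equal; square commutes

Answer: COMMUTES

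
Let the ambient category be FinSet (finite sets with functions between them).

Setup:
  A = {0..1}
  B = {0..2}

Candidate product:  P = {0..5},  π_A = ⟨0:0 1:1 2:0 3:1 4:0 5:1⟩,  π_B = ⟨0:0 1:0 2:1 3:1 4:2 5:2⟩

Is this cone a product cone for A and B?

|A|·|B| = 2·3 = 6;  |P| = 6
Check the pairing map k ↦ (π_A(k), π_B(k)):
  0 : (0,0)
  1 : (1,0)
  2 : (0,1)
  3 : (1,1)
  4 : (0,2)
  5 : (1,2)
distinct pairs in image: 6 / 6 needed
  → bijection onto A×B; projections well-typed.

Answer: VALID PRODUCT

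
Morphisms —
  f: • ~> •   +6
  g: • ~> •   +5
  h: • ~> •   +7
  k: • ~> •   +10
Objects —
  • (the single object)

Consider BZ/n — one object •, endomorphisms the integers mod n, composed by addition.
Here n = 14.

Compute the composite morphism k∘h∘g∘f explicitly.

Answer: +0

Work:
  0 +6≡6 +5≡11 +7≡4 +10≡0  (mod 14)
result: +0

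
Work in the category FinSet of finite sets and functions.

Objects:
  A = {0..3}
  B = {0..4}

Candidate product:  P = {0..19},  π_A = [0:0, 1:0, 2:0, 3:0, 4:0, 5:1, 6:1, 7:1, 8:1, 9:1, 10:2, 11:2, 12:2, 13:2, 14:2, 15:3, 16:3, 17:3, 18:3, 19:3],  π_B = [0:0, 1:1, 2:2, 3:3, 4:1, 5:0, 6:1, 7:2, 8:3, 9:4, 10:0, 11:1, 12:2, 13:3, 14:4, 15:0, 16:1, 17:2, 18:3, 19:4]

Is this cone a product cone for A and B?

|A|·|B| = 4·5 = 20;  |P| = 20
Check the pairing map k ↦ (π_A(k), π_B(k)):
  0 : (0,0)
  1 : (0,1)
  2 : (0,2)
  3 : (0,3)
  4 : (0,1)  ✗ repeats pair of k=1
  5 : (1,0)
  6 : (1,1)
  7 : (1,2)
  8 : (1,3)
  9 : (1,4)
  10 : (2,0)
  11 : (2,1)
  12 : (2,2)
  13 : (2,3)
  14 : (2,4)
  15 : (3,0)
  16 : (3,1)
  17 : (3,2)
  18 : (3,3)
  19 : (3,4)
distinct pairs in image: 19 / 20 needed
  → (0,1) hit at k=1 and k=4

Answer: NOT A VALID PRODUCT — duplicate pair at indices 1,4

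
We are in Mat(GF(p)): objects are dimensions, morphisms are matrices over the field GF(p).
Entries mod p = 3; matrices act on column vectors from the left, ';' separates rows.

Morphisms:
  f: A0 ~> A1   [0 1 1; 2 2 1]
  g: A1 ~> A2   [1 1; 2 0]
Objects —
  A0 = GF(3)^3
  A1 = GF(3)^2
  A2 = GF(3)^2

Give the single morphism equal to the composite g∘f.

  e0=⟨1,0,0⟩ f~>⟨0,2⟩ g~>⟨2,0⟩
  e1=⟨0,1,0⟩ f~>⟨1,2⟩ g~>⟨0,2⟩
  e2=⟨0,0,1⟩ f~>⟨1,1⟩ g~>⟨2,2⟩
result: [2 0 2; 0 2 2]

Answer: [2 0 2; 0 2 2]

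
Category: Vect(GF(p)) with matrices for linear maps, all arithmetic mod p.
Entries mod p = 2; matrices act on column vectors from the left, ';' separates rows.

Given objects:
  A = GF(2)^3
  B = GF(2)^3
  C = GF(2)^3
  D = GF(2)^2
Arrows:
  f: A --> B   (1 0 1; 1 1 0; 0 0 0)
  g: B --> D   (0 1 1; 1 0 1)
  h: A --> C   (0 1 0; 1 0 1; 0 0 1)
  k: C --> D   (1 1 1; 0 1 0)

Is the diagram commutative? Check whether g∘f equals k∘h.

Path 1 = f;g:
  e0=⟨1,0,0⟩ f-->⟨1,1,0⟩ g-->⟨1,1⟩
  e1=⟨0,1,0⟩ f-->⟨0,1,0⟩ g-->⟨1,0⟩
  e2=⟨0,0,1⟩ f-->⟨1,0,0⟩ g-->⟨0,1⟩
  ⟦path⟧₁ = (1 1 0; 1 0 1)
Path 2 = h;k:
  e0=⟨1,0,0⟩ h-->⟨0,1,0⟩ k-->⟨1,1⟩
  e1=⟨0,1,0⟩ h-->⟨1,0,0⟩ k-->⟨1,0⟩
  e2=⟨0,0,1⟩ h-->⟨0,1,1⟩ k-->⟨0,1⟩
  ⟦path⟧₂ = (1 1 0; 1 0 1)
Equal? same morphism ✓

Answer: COMMUTES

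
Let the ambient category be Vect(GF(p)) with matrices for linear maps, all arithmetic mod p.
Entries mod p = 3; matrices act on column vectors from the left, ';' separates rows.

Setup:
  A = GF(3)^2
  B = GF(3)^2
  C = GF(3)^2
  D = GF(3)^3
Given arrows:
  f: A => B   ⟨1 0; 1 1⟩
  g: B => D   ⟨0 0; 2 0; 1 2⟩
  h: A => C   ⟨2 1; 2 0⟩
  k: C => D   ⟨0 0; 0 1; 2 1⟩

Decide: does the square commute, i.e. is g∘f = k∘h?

Along f;g (path 1):
  e0=⟨1,0⟩ f=>⟨1,1⟩ g=>⟨0,2,0⟩
  e1=⟨0,1⟩ f=>⟨0,1⟩ g=>⟨0,0,2⟩
  composite₁ = ⟨0 0; 2 0; 0 2⟩
Along h;k (path 2):
  e0=⟨1,0⟩ h=>⟨2,2⟩ k=>⟨0,2,0⟩
  e1=⟨0,1⟩ h=>⟨1,0⟩ k=>⟨0,0,2⟩
  composite₂ = ⟨0 0; 2 0; 0 2⟩
Equal? same morphism ✓

Answer: COMMUTES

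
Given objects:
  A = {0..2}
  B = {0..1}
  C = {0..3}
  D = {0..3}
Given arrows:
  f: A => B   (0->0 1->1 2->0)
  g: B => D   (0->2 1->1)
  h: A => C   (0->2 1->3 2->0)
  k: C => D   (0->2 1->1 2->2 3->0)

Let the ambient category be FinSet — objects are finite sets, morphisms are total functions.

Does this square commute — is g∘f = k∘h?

Path 1 = f;g:
  0 f=>0 g=>2
  1 f=>1 g=>1
  2 f=>0 g=>2
  composite₁ = (0->2 1->1 2->2)
Path 2 = h;k:
  0 h=>2 k=>2
  1 h=>3 k=>0
  2 h=>0 k=>2
  composite₂ = (0->2 1->0 2->2)
Equal? NO — does not commute

Answer: DOES NOT COMMUTE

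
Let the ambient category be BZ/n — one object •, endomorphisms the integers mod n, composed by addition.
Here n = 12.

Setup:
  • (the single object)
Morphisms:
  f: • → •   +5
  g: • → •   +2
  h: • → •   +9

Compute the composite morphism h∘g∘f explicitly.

Answer: +4

Derivation:
  0 +5≡5 +2≡7 +9≡4  (mod 12)
composite: +4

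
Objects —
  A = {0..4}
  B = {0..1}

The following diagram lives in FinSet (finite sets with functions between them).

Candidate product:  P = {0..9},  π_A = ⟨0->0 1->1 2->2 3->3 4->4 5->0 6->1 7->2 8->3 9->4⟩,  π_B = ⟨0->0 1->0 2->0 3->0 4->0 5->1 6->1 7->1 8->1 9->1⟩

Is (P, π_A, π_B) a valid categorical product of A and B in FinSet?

Answer: VALID PRODUCT

Work:
|A|·|B| = 5·2 = 10;  |P| = 10
Check the pairing map k ↦ (π_A(k), π_B(k)):
  0 -> (0,0)
  1 -> (1,0)
  2 -> (2,0)
  3 -> (3,0)
  4 -> (4,0)
  5 -> (0,1)
  6 -> (1,1)
  7 -> (2,1)
  8 -> (3,1)
  9 -> (4,1)
distinct pairs in image: 10 / 10 needed
  → bijection onto A×B; projections well-typed.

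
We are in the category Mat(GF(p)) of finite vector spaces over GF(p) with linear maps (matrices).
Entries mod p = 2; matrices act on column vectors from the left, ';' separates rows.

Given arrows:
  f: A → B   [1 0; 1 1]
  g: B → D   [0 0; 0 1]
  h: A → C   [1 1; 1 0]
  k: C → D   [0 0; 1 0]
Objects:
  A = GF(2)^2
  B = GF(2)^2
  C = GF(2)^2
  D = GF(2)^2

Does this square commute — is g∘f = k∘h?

Answer: COMMUTES

Work:
1) trace f;g:
  e0=(1,0) f→(1,1) g→(0,1)
  e1=(0,1) f→(0,1) g→(0,1)
  composite₁ = [0 0; 1 1]
2) trace h;k:
  e0=(1,0) h→(1,1) k→(0,1)
  e1=(0,1) h→(1,0) k→(0,1)
  composite₂ = [0 0; 1 1]
Equal? same morphism ✓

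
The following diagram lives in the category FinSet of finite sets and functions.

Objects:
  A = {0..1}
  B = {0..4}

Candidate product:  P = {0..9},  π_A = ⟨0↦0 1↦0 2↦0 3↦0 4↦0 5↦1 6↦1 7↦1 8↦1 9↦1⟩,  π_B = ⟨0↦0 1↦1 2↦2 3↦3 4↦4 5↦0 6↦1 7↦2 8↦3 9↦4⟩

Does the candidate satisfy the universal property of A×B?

Answer: VALID PRODUCT

Trace:
|A|·|B| = 2·5 = 10;  |P| = 10
Check the pairing map k ↦ (π_A(k), π_B(k)):
  0 ↦ (0,0)
  1 ↦ (0,1)
  2 ↦ (0,2)
  3 ↦ (0,3)
  4 ↦ (0,4)
  5 ↦ (1,0)
  6 ↦ (1,1)
  7 ↦ (1,2)
  8 ↦ (1,3)
  9 ↦ (1,4)
distinct pairs in image: 10 / 10 needed
  → bijection onto A×B; projections well-typed.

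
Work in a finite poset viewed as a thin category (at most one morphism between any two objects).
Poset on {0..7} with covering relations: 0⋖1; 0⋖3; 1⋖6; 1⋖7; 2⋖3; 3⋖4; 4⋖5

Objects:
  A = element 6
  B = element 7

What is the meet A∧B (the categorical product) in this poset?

Common predecessors of 6,7: {0,1}
  0 ⊑ 1
  1 ⊑ 1
glb = 1

Answer: A∧B = 1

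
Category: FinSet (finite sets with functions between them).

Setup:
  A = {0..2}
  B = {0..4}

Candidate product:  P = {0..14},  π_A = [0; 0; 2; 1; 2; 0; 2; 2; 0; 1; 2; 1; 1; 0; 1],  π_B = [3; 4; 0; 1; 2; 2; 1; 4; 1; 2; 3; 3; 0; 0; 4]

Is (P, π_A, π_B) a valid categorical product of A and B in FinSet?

Answer: VALID PRODUCT

Trace:
|A|·|B| = 3·5 = 15;  |P| = 15
Check the pairing map k ↦ (π_A(k), π_B(k)):
  0 ↦ (0,3)
  1 ↦ (0,4)
  2 ↦ (2,0)
  3 ↦ (1,1)
  4 ↦ (2,2)
  5 ↦ (0,2)
  6 ↦ (2,1)
  7 ↦ (2,4)
  8 ↦ (0,1)
  9 ↦ (1,2)
  10 ↦ (2,3)
  11 ↦ (1,3)
  12 ↦ (1,0)
  13 ↦ (0,0)
  14 ↦ (1,4)
distinct pairs in image: 15 / 15 needed
  → bijection onto A×B; projections well-typed.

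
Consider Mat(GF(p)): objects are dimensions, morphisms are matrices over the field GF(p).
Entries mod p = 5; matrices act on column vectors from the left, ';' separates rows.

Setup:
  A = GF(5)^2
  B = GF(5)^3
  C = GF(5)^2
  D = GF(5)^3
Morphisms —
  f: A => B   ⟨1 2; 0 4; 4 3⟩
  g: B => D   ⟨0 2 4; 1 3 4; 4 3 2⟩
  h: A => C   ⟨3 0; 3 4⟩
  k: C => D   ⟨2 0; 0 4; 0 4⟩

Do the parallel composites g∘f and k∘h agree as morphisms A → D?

Answer: COMMUTES

Work:
Path 1 = f;g:
  e0=(1,0) f=>(1,0,4) g=>(1,2,2)
  e1=(0,1) f=>(2,4,3) g=>(0,1,1)
  ⟦path⟧₁ = ⟨1 0; 2 1; 2 1⟩
Path 2 = h;k:
  e0=(1,0) h=>(3,3) k=>(1,2,2)
  e1=(0,1) h=>(0,4) k=>(0,1,1)
  ⟦path⟧₂ = ⟨1 0; 2 1; 2 1⟩
Equal? YES — commutes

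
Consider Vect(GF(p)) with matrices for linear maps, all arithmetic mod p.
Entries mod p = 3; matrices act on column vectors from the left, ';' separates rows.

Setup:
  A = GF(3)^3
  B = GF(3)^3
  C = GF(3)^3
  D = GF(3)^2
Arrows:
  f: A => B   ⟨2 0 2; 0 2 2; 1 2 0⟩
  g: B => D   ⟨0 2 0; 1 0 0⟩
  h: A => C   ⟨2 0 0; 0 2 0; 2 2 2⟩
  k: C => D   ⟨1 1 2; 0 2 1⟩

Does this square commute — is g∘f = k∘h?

Answer: DOES NOT COMMUTE

Derivation:
Along f;g (path 1):
  e0=⟨1,0,0⟩ f=>⟨2,0,1⟩ g=>⟨0,2⟩
  e1=⟨0,1,0⟩ f=>⟨0,2,2⟩ g=>⟨1,0⟩
  e2=⟨0,0,1⟩ f=>⟨2,2,0⟩ g=>⟨1,2⟩
  ⟦path⟧₁ = ⟨0 1 1; 2 0 2⟩
Along h;k (path 2):
  e0=⟨1,0,0⟩ h=>⟨2,0,2⟩ k=>⟨0,2⟩
  e1=⟨0,1,0⟩ h=>⟨0,2,2⟩ k=>⟨0,0⟩
  e2=⟨0,0,1⟩ h=>⟨0,0,2⟩ k=>⟨1,2⟩
  ⟦path⟧₂ = ⟨0 0 1; 2 0 2⟩
Equal? NO — does not commute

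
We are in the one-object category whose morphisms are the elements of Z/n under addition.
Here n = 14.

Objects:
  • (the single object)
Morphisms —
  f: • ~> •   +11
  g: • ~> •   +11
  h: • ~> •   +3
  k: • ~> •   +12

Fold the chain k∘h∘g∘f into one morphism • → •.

  0 +11≡11 +11≡8 +3≡11 +12≡9  (mod 14)
result: +9

Answer: +9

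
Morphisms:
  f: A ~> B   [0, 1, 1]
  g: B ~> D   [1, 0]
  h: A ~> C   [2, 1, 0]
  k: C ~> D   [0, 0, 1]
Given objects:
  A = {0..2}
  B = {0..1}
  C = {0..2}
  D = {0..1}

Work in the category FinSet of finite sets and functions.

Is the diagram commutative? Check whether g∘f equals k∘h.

Answer: COMMUTES

Derivation:
Path 1 = f;g:
  0 f~>0 g~>1
  1 f~>1 g~>0
  2 f~>1 g~>0
  result₁ = [1, 0, 0]
Path 2 = h;k:
  0 h~>2 k~>1
  1 h~>1 k~>0
  2 h~>0 k~>0
  result₂ = [1, 0, 0]
Equal? equal; square commutes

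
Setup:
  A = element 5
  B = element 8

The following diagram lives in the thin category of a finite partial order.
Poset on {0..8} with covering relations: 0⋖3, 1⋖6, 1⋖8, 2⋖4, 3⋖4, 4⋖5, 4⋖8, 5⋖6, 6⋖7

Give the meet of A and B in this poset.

Common predecessors of 5,8: {0,2,3,4}
  0 <= 4
  2 <= 4
  3 <= 4
  4 <= 4
glb = 4

Answer: A∧B = 4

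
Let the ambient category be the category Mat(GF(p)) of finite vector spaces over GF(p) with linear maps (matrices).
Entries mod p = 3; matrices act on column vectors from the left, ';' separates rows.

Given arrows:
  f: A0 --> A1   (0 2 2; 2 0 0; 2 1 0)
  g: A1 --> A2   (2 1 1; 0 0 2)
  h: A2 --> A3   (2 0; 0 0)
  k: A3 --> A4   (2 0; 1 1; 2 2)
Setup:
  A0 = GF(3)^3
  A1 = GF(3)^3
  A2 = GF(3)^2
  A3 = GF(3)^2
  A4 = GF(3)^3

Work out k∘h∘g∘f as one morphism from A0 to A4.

Answer: (1 2 1; 2 1 2; 1 2 1)

Work:
  e0=⟨1,0,0⟩ f-->⟨0,2,2⟩ g-->⟨1,1⟩ h-->⟨2,0⟩ k-->⟨1,2,1⟩
  e1=⟨0,1,0⟩ f-->⟨2,0,1⟩ g-->⟨2,2⟩ h-->⟨1,0⟩ k-->⟨2,1,2⟩
  e2=⟨0,0,1⟩ f-->⟨2,0,0⟩ g-->⟨1,0⟩ h-->⟨2,0⟩ k-->⟨1,2,1⟩
result: (1 2 1; 2 1 2; 1 2 1)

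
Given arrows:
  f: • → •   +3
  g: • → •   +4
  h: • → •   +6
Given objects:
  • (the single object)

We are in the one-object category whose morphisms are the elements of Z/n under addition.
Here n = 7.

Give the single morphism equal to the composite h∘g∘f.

  0 +3≡3 +4≡0 +6≡6  (mod 7)
⟦path⟧: +6

Answer: +6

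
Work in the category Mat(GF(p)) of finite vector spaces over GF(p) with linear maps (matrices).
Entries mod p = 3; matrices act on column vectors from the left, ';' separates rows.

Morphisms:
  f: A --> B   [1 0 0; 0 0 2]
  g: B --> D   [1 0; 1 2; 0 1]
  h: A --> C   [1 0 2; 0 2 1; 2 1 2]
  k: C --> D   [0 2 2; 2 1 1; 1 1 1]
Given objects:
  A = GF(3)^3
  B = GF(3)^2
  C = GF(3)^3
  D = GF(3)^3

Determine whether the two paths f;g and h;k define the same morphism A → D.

Along f;g (path 1):
  e0=[1,0,0] f-->[1,0] g-->[1,1,0]
  e1=[0,1,0] f-->[0,0] g-->[0,0,0]
  e2=[0,0,1] f-->[0,2] g-->[0,1,2]
  ⟦path⟧₁ = [1 0 0; 1 0 1; 0 0 2]
Along h;k (path 2):
  e0=[1,0,0] h-->[1,0,2] k-->[1,1,0]
  e1=[0,1,0] h-->[0,2,1] k-->[0,0,0]
  e2=[0,0,1] h-->[2,1,2] k-->[0,1,2]
  ⟦path⟧₂ = [1 0 0; 1 0 1; 0 0 2]
Equal? same morphism ✓

Answer: COMMUTES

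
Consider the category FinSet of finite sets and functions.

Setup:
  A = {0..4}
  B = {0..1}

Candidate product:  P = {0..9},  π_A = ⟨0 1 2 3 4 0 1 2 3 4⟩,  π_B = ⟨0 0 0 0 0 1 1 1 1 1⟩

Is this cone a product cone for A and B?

|A|·|B| = 5·2 = 10;  |P| = 10
Check the pairing map k ↦ (π_A(k), π_B(k)):
  0 -> (0,0)
  1 -> (1,0)
  2 -> (2,0)
  3 -> (3,0)
  4 -> (4,0)
  5 -> (0,1)
  6 -> (1,1)
  7 -> (2,1)
  8 -> (3,1)
  9 -> (4,1)
distinct pairs in image: 10 / 10 needed
  → bijection onto A×B; projections well-typed.

Answer: VALID PRODUCT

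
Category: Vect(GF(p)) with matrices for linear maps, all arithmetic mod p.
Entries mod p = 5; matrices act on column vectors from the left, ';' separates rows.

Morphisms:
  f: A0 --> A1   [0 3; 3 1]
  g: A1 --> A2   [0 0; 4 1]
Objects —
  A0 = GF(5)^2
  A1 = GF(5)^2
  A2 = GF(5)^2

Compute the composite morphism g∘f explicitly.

  e0=[1,0] f-->[0,3] g-->[0,3]
  e1=[0,1] f-->[3,1] g-->[0,3]
result: [0 0; 3 3]

Answer: [0 0; 3 3]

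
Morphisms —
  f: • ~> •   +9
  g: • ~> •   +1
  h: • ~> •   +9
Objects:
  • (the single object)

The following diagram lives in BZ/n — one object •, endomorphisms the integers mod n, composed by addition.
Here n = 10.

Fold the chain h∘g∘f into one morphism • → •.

  0 +9≡9 +1≡0 +9≡9  (mod 10)
⟦path⟧: +9

Answer: +9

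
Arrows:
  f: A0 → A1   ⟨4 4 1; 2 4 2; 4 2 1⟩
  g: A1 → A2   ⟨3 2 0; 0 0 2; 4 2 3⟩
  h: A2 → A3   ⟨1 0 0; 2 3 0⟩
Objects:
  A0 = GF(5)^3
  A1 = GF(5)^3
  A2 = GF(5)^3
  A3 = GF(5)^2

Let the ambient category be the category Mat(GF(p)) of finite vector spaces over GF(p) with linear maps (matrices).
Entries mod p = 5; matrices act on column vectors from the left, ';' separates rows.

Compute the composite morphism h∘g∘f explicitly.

  e0=⟨1,0,0⟩ f→⟨4,2,4⟩ g→⟨1,3,2⟩ h→⟨1,1⟩
  e1=⟨0,1,0⟩ f→⟨4,4,2⟩ g→⟨0,4,0⟩ h→⟨0,2⟩
  e2=⟨0,0,1⟩ f→⟨1,2,1⟩ g→⟨2,2,1⟩ h→⟨2,0⟩
result: ⟨1 0 2; 1 2 0⟩

Answer: ⟨1 0 2; 1 2 0⟩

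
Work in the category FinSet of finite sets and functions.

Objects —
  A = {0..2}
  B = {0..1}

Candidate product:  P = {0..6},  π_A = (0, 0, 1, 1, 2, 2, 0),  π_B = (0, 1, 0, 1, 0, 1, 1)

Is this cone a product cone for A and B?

Answer: NOT A VALID PRODUCT — |P|=7 ≠ |A|·|B|=6

Work:
|A|·|B| = 3·2 = 6;  |P| = 7
  → cardinalities differ; no bijection possible.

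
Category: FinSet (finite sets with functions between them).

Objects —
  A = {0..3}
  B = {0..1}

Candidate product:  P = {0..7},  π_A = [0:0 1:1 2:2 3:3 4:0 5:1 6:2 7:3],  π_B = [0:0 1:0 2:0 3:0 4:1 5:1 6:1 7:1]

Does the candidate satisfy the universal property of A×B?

|A|·|B| = 4·2 = 8;  |P| = 8
Check the pairing map k ↦ (π_A(k), π_B(k)):
  0 : (0,0)
  1 : (1,0)
  2 : (2,0)
  3 : (3,0)
  4 : (0,1)
  5 : (1,1)
  6 : (2,1)
  7 : (3,1)
distinct pairs in image: 8 / 8 needed
  → bijection onto A×B; projections well-typed.

Answer: VALID PRODUCT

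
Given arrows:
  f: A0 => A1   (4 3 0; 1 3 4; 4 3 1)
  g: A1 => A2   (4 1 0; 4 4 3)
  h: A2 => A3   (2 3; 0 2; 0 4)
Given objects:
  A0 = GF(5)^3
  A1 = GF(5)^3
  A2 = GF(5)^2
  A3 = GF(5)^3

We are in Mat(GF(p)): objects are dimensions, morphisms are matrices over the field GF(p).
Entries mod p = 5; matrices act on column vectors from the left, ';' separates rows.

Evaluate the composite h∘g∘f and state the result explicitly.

  e0=[1,0,0] f=>[4,1,4] g=>[2,2] h=>[0,4,3]
  e1=[0,1,0] f=>[3,3,3] g=>[0,3] h=>[4,1,2]
  e2=[0,0,1] f=>[0,4,1] g=>[4,4] h=>[0,3,1]
result: (0 4 0; 4 1 3; 3 2 1)

Answer: (0 4 0; 4 1 3; 3 2 1)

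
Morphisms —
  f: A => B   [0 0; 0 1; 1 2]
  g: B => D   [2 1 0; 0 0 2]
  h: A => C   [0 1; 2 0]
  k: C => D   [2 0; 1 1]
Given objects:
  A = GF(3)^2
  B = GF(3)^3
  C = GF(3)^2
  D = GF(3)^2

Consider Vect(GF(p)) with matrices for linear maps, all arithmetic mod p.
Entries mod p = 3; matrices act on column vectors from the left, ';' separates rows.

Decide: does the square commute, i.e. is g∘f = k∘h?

Answer: DOES NOT COMMUTE

Derivation:
Along f;g (path 1):
  e0=[1,0] f=>[0,0,1] g=>[0,2]
  e1=[0,1] f=>[0,1,2] g=>[1,1]
  composite₁ = [0 1; 2 1]
Along h;k (path 2):
  e0=[1,0] h=>[0,2] k=>[0,2]
  e1=[0,1] h=>[1,0] k=>[2,1]
  composite₂ = [0 2; 2 1]
Equal? distinct morphisms ✗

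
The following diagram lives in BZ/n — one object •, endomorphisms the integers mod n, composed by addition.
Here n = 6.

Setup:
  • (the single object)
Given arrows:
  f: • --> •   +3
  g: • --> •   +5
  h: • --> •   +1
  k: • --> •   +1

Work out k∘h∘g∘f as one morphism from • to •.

  0 +3≡3 +5≡2 +1≡3 +1≡4  (mod 6)
composite: +4

Answer: +4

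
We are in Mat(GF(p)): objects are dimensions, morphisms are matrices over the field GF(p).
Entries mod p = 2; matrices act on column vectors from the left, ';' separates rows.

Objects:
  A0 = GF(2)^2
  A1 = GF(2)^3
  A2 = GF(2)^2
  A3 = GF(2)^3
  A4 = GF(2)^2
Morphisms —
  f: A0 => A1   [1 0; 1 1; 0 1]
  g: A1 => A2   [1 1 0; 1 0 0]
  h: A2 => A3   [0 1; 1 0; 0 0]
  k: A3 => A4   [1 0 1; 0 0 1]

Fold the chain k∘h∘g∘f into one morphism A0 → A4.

Answer: [1 0; 0 0]

Derivation:
  e0=⟨1,0⟩ f=>⟨1,1,0⟩ g=>⟨0,1⟩ h=>⟨1,0,0⟩ k=>⟨1,0⟩
  e1=⟨0,1⟩ f=>⟨0,1,1⟩ g=>⟨1,0⟩ h=>⟨0,1,0⟩ k=>⟨0,0⟩
result: [1 0; 0 0]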